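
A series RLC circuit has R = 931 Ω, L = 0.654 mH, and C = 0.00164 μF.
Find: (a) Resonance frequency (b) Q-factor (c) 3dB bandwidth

Step 1 — Resonance condition Im(Z)=0 gives ω₀ = 1/√(LC).
Step 2 — ω₀ = 1/√(0.000654·1.64e-09) = 9.656e+05 rad/s.
Step 3 — f₀ = ω₀/(2π) = 1.537e+05 Hz.
Step 4 — Series Q: Q = ω₀L/R = 9.656e+05·0.000654/931 = 0.6783.
Step 5 — 3dB bandwidth: Δω = ω₀/Q = 1.424e+06 rad/s; BW = Δω/(2π) = 2.266e+05 Hz.

(a) f₀ = 1.537e+05 Hz  (b) Q = 0.6783  (c) BW = 2.266e+05 Hz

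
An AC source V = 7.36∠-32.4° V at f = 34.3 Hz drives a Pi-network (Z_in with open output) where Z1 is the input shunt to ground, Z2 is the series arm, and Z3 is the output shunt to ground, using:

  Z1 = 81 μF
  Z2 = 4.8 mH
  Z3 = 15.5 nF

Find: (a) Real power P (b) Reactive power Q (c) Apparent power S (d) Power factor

Step 1 — Angular frequency: ω = 2π·f = 2π·34.3 = 215.5 rad/s.
Step 2 — Component impedances:
  Z1: Z = 1/(jωC) = -j/(ω·C) = 0 - j57.29 Ω
  Z2: Z = jωL = j·215.5·0.0048 = 0 + j1.034 Ω
  Z3: Z = 1/(jωC) = -j/(ω·C) = 0 - j2.994e+05 Ω
Step 3 — With open output, the series arm Z2 and the output shunt Z3 appear in series to ground: Z2 + Z3 = 0 - j2.994e+05 Ω.
Step 4 — Parallel with input shunt Z1: Z_in = Z1 || (Z2 + Z3) = 0 - j57.27 Ω = 57.27∠-90.0° Ω.
Step 5 — Source phasor: V = 7.36∠-32.4° V = 6.214 - j3.944 V.
Step 6 — Current: I = V / Z = 0.06886 + j0.1085 A = 0.1285∠57.6° A.
Step 7 — Complex power: S = V·I* = 0 - j0.9458 VA.
Step 8 — Real power: P = Re(S) = 0 W.
Step 9 — Reactive power: Q = Im(S) = -0.9458 VAR.
Step 10 — Apparent power: |S| = 0.9458 VA.
Step 11 — Power factor: PF = P/|S| = 0 (leading).

(a) P = 0 W  (b) Q = -0.9458 VAR  (c) S = 0.9458 VA  (d) PF = 0 (leading)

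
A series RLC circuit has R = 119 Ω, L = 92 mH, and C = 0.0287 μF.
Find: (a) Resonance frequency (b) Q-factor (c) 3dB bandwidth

Step 1 — Resonance: ω₀ = 1/√(LC) = 1/√(0.092·2.87e-08) = 1.946e+04 rad/s.
Step 2 — f₀ = ω₀/(2π) = 3097 Hz.
Step 3 — Series Q: Q = ω₀L/R = 1.946e+04·0.092/119 = 15.05.
Step 4 — Bandwidth: Δω = ω₀/Q = 1293 rad/s; BW = Δω/(2π) = 205.9 Hz.

(a) f₀ = 3097 Hz  (b) Q = 15.05  (c) BW = 205.9 Hz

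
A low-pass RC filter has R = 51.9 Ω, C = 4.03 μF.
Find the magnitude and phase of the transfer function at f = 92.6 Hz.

Step 1 — Angular frequency: ω = 2π·92.6 = 581.8 rad/s.
Step 2 — Transfer function: H(jω) = 1/(1 + jωRC).
Step 3 — Denominator: 1 + jωRC = 1 + j·581.8·51.9·4.03e-06 = 1 + j0.1217.
Step 4 — H = 0.9854 - j0.1199.
Step 5 — Magnitude: |H| = 0.9927 (-0.1 dB); phase: φ = -6.9°.

|H| = 0.9927 (-0.1 dB), φ = -6.9°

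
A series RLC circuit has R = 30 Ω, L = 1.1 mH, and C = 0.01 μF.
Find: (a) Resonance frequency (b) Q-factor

Step 1 — Resonance condition Im(Z)=0 gives ω₀ = 1/√(LC).
Step 2 — ω₀ = 1/√(0.0011·1e-08) = 3.015e+05 rad/s.
Step 3 — f₀ = ω₀/(2π) = 4.799e+04 Hz.
Step 4 — Series Q: Q = ω₀L/R = 3.015e+05·0.0011/30 = 11.06.

(a) f₀ = 4.799e+04 Hz  (b) Q = 11.06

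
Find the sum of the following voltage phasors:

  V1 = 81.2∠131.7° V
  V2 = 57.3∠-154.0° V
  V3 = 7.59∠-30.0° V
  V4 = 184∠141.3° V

Step 1 — Convert each phasor to rectangular form:
  V1 = 81.2·(cos(131.7°) + j·sin(131.7°)) = -54.02 + j60.63 V
  V2 = 57.3·(cos(-154.0°) + j·sin(-154.0°)) = -51.5 - j25.12 V
  V3 = 7.59·(cos(-30.0°) + j·sin(-30.0°)) = 6.573 - j3.795 V
  V4 = 184·(cos(141.3°) + j·sin(141.3°)) = -143.6 + j115 V
Step 2 — Sum components: V_total = -242.5 + j146.8 V.
Step 3 — Convert to polar: |V_total| = 283.5 V, ∠V_total = 148.8°.

V_total = 283.5∠148.8° V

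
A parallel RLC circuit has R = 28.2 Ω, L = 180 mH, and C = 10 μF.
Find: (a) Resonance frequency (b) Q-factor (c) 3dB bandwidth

Step 1 — Resonance: ω₀ = 1/√(LC) = 1/√(0.18·1e-05) = 745.4 rad/s.
Step 2 — f₀ = ω₀/(2π) = 118.6 Hz.
Step 3 — Parallel Q: Q = R/(ω₀L) = 28.2/(745.4·0.18) = 0.2102.
Step 4 — Bandwidth: Δω = ω₀/Q = 3546 rad/s; BW = Δω/(2π) = 564.4 Hz.

(a) f₀ = 118.6 Hz  (b) Q = 0.2102  (c) BW = 564.4 Hz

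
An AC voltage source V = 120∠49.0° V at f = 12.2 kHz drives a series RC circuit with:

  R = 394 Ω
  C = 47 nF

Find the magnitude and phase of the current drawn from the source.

Step 1 — Angular frequency: ω = 2π·f = 2π·1.22e+04 = 7.665e+04 rad/s.
Step 2 — Component impedances:
  R: Z = R = 394 Ω
  C: Z = 1/(jωC) = -j/(ω·C) = 0 - j277.6 Ω
Step 3 — Series combination: Z_total = R + C = 394 - j277.6 Ω = 482∠-35.2° Ω.
Step 4 — Source phasor: V = 120∠49.0° V = 78.73 + j90.57 V.
Step 5 — Ohm's law: I = V / Z_total = (78.73 + j90.57) / (394 - j277.6) = 0.02532 + j0.2477 A.
Step 6 — Convert to polar: |I| = 0.249 A, ∠I = 84.2°.

I = 0.249∠84.2° A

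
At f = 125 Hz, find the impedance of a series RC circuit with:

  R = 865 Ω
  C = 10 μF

Step 1 — Angular frequency: ω = 2π·f = 2π·125 = 785.4 rad/s.
Step 2 — Component impedances:
  R: Z = R = 865 Ω
  C: Z = 1/(jωC) = -j/(ω·C) = 0 - j127.3 Ω
Step 3 — Series combination: Z_total = R + C = 865 - j127.3 Ω = 874.3∠-8.4° Ω.

Z = 865 - j127.3 Ω = 874.3∠-8.4° Ω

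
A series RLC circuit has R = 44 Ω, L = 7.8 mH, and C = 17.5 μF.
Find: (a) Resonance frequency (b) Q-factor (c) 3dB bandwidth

Step 1 — Resonance: ω₀ = 1/√(LC) = 1/√(0.0078·1.75e-05) = 2707 rad/s.
Step 2 — f₀ = ω₀/(2π) = 430.8 Hz.
Step 3 — Series Q: Q = ω₀L/R = 2707·0.0078/44 = 0.4798.
Step 4 — Bandwidth: Δω = ω₀/Q = 5641 rad/s; BW = Δω/(2π) = 897.8 Hz.

(a) f₀ = 430.8 Hz  (b) Q = 0.4798  (c) BW = 897.8 Hz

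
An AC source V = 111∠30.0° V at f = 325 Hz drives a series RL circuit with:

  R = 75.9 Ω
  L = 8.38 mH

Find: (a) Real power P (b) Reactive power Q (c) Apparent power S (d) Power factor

Step 1 — Angular frequency: ω = 2π·f = 2π·325 = 2042 rad/s.
Step 2 — Component impedances:
  R: Z = R = 75.9 Ω
  L: Z = jωL = j·2042·0.00838 = 0 + j17.11 Ω
Step 3 — Series combination: Z_total = R + L = 75.9 + j17.11 Ω = 77.81∠12.7° Ω.
Step 4 — Source phasor: V = 111∠30.0° V = 96.13 + j55.5 V.
Step 5 — Current: I = V / Z = 1.362 + j0.4241 A = 1.427∠17.3° A.
Step 6 — Complex power: S = V·I* = 154.5 + j34.83 VA.
Step 7 — Real power: P = Re(S) = 154.5 W.
Step 8 — Reactive power: Q = Im(S) = 34.83 VAR.
Step 9 — Apparent power: |S| = 158.4 VA.
Step 10 — Power factor: PF = P/|S| = 0.9755 (lagging).

(a) P = 154.5 W  (b) Q = 34.83 VAR  (c) S = 158.4 VA  (d) PF = 0.9755 (lagging)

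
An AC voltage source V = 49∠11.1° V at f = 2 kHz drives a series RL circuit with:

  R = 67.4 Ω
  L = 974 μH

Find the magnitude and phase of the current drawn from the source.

Step 1 — Angular frequency: ω = 2π·f = 2π·2000 = 1.257e+04 rad/s.
Step 2 — Component impedances:
  R: Z = R = 67.4 Ω
  L: Z = jωL = j·1.257e+04·0.000974 = 0 + j12.24 Ω
Step 3 — Series combination: Z_total = R + L = 67.4 + j12.24 Ω = 68.5∠10.3° Ω.
Step 4 — Source phasor: V = 49∠11.1° V = 48.08 + j9.434 V.
Step 5 — Ohm's law: I = V / Z_total = (48.08 + j9.434) / (67.4 + j12.24) = 0.7152 + j0.01008 A.
Step 6 — Convert to polar: |I| = 0.7153 A, ∠I = 0.8°.

I = 0.7153∠0.8° A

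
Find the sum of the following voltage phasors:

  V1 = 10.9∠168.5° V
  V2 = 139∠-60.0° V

Step 1 — Convert each phasor to rectangular form:
  V1 = 10.9·(cos(168.5°) + j·sin(168.5°)) = -10.68 + j2.173 V
  V2 = 139·(cos(-60.0°) + j·sin(-60.0°)) = 69.5 - j120.4 V
Step 2 — Sum components: V_total = 58.82 - j118.2 V.
Step 3 — Convert to polar: |V_total| = 132 V, ∠V_total = -63.5°.

V_total = 132∠-63.5° V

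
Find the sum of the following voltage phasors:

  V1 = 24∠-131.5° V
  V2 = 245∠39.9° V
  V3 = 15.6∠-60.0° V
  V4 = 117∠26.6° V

Step 1 — Convert each phasor to rectangular form:
  V1 = 24·(cos(-131.5°) + j·sin(-131.5°)) = -15.9 - j17.97 V
  V2 = 245·(cos(39.9°) + j·sin(39.9°)) = 188 + j157.2 V
  V3 = 15.6·(cos(-60.0°) + j·sin(-60.0°)) = 7.8 - j13.51 V
  V4 = 117·(cos(26.6°) + j·sin(26.6°)) = 104.6 + j52.39 V
Step 2 — Sum components: V_total = 284.5 + j178.1 V.
Step 3 — Convert to polar: |V_total| = 335.6 V, ∠V_total = 32.0°.

V_total = 335.6∠32.0° V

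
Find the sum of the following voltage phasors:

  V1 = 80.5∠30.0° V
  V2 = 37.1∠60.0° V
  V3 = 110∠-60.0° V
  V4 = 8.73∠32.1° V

Step 1 — Convert each phasor to rectangular form:
  V1 = 80.5·(cos(30.0°) + j·sin(30.0°)) = 69.72 + j40.25 V
  V2 = 37.1·(cos(60.0°) + j·sin(60.0°)) = 18.55 + j32.13 V
  V3 = 110·(cos(-60.0°) + j·sin(-60.0°)) = 55 - j95.26 V
  V4 = 8.73·(cos(32.1°) + j·sin(32.1°)) = 7.395 + j4.639 V
Step 2 — Sum components: V_total = 150.7 - j18.24 V.
Step 3 — Convert to polar: |V_total| = 151.8 V, ∠V_total = -6.9°.

V_total = 151.8∠-6.9° V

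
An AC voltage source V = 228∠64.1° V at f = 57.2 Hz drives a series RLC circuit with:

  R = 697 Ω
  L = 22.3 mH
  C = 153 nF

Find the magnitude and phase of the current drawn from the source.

Step 1 — Angular frequency: ω = 2π·f = 2π·57.2 = 359.4 rad/s.
Step 2 — Component impedances:
  R: Z = R = 697 Ω
  L: Z = jωL = j·359.4·0.0223 = 0 + j8.015 Ω
  C: Z = 1/(jωC) = -j/(ω·C) = 0 - j1.819e+04 Ω
Step 3 — Series combination: Z_total = R + L + C = 697 - j1.818e+04 Ω = 1.819e+04∠-87.8° Ω.
Step 4 — Source phasor: V = 228∠64.1° V = 99.59 + j205.1 V.
Step 5 — Ohm's law: I = V / Z_total = (99.59 + j205.1) / (697 - j1.818e+04) = -0.01106 + j0.005903 A.
Step 6 — Convert to polar: |I| = 0.01253 A, ∠I = 151.9°.

I = 0.01253∠151.9° A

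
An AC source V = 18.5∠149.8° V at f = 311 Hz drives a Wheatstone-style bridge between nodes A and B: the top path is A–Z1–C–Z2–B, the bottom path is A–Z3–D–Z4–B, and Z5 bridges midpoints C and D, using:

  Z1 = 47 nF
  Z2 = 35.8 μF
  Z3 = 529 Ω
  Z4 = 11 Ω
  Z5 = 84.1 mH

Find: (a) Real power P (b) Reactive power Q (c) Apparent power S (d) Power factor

Step 1 — Angular frequency: ω = 2π·f = 2π·311 = 1954 rad/s.
Step 2 — Component impedances:
  Z1: Z = 1/(jωC) = -j/(ω·C) = 0 - j1.089e+04 Ω
  Z2: Z = 1/(jωC) = -j/(ω·C) = 0 - j14.29 Ω
  Z3: Z = R = 529 Ω
  Z4: Z = R = 11 Ω
  Z5: Z = jωL = j·1954·0.0841 = 0 + j164.3 Ω
Step 3 — Bridge requires nodal analysis (the Z5 bridge couples midpoints C and D, so the two paths cannot be reduced to a simple series/parallel combination). Setting node B to ground and injecting 1 A at node A, the 3-node admittance system at A, C, D solves to V_A = Z_AB = 538.7 - j25.98 Ω = 539.3∠-2.8° Ω.
Step 4 — Source phasor: V = 18.5∠149.8° V = -15.99 + j9.306 V.
Step 5 — Current: I = V / Z = -0.03044 + j0.01581 A = 0.0343∠152.6° A.
Step 6 — Complex power: S = V·I* = 0.6339 - j0.03057 VA.
Step 7 — Real power: P = Re(S) = 0.6339 W.
Step 8 — Reactive power: Q = Im(S) = -0.03057 VAR.
Step 9 — Apparent power: |S| = 0.6346 VA.
Step 10 — Power factor: PF = P/|S| = 0.9988 (leading).

(a) P = 0.6339 W  (b) Q = -0.03057 VAR  (c) S = 0.6346 VA  (d) PF = 0.9988 (leading)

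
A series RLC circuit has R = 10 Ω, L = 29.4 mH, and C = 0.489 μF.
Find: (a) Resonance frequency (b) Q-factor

Step 1 — Resonance condition Im(Z)=0 gives ω₀ = 1/√(LC).
Step 2 — ω₀ = 1/√(0.0294·4.89e-07) = 8340 rad/s.
Step 3 — f₀ = ω₀/(2π) = 1327 Hz.
Step 4 — Series Q: Q = ω₀L/R = 8340·0.0294/10 = 24.52.

(a) f₀ = 1327 Hz  (b) Q = 24.52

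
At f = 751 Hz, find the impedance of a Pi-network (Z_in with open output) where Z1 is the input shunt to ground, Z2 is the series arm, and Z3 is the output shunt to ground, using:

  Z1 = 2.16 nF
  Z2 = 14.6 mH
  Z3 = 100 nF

Step 1 — Angular frequency: ω = 2π·f = 2π·751 = 4719 rad/s.
Step 2 — Component impedances:
  Z1: Z = 1/(jωC) = -j/(ω·C) = 0 - j9.811e+04 Ω
  Z2: Z = jωL = j·4719·0.0146 = 0 + j68.89 Ω
  Z3: Z = 1/(jωC) = -j/(ω·C) = 0 - j2119 Ω
Step 3 — With open output, the series arm Z2 and the output shunt Z3 appear in series to ground: Z2 + Z3 = 0 - j2050 Ω.
Step 4 — Parallel with input shunt Z1: Z_in = Z1 || (Z2 + Z3) = 0 - j2008 Ω = 2008∠-90.0° Ω.

Z = 0 - j2008 Ω = 2008∠-90.0° Ω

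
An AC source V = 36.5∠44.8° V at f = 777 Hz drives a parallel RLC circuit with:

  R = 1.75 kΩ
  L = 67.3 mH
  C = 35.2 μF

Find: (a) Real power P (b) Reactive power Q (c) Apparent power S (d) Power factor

Step 1 — Angular frequency: ω = 2π·f = 2π·777 = 4882 rad/s.
Step 2 — Component impedances:
  R: Z = R = 1750 Ω
  L: Z = jωL = j·4882·0.0673 = 0 + j328.6 Ω
  C: Z = 1/(jωC) = -j/(ω·C) = 0 - j5.819 Ω
Step 3 — Parallel combination: 1/Z_total = 1/R + 1/L + 1/C; Z_total = 0.02005 - j5.924 Ω = 5.924∠-89.8° Ω.
Step 4 — Source phasor: V = 36.5∠44.8° V = 25.9 + j25.72 V.
Step 5 — Current: I = V / Z = -4.327 + j4.387 A = 6.161∠134.6° A.
Step 6 — Complex power: S = V·I* = 0.7613 - j224.9 VA.
Step 7 — Real power: P = Re(S) = 0.7613 W.
Step 8 — Reactive power: Q = Im(S) = -224.9 VAR.
Step 9 — Apparent power: |S| = 224.9 VA.
Step 10 — Power factor: PF = P/|S| = 0.003385 (leading).

(a) P = 0.7613 W  (b) Q = -224.9 VAR  (c) S = 224.9 VA  (d) PF = 0.003385 (leading)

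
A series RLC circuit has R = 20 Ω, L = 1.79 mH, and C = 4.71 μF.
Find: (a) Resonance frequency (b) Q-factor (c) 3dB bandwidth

Step 1 — Resonance condition Im(Z)=0 gives ω₀ = 1/√(LC).
Step 2 — ω₀ = 1/√(0.00179·4.71e-06) = 1.089e+04 rad/s.
Step 3 — f₀ = ω₀/(2π) = 1733 Hz.
Step 4 — Series Q: Q = ω₀L/R = 1.089e+04·0.00179/20 = 0.9747.
Step 5 — 3dB bandwidth: Δω = ω₀/Q = 1.117e+04 rad/s; BW = Δω/(2π) = 1778 Hz.

(a) f₀ = 1733 Hz  (b) Q = 0.9747  (c) BW = 1778 Hz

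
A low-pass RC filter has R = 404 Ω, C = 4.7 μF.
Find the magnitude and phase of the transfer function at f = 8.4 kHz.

Step 1 — Angular frequency: ω = 2π·8400 = 5.278e+04 rad/s.
Step 2 — Transfer function: H(jω) = 1/(1 + jωRC).
Step 3 — Denominator: 1 + jωRC = 1 + j·5.278e+04·404·4.7e-06 = 1 + j100.2.
Step 4 — H = 9.956e-05 - j0.009977.
Step 5 — Magnitude: |H| = 0.009978 (-40.0 dB); phase: φ = -89.4°.

|H| = 0.009978 (-40.0 dB), φ = -89.4°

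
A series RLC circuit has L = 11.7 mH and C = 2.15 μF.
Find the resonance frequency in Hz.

Step 1 — Resonance condition Im(Z)=0 gives ω₀ = 1/√(LC).
Step 2 — ω₀ = 1/√(0.0117·2.15e-06) = 6305 rad/s.
Step 3 — f₀ = ω₀/(2π) = 1003 Hz.

f₀ = 1003 Hz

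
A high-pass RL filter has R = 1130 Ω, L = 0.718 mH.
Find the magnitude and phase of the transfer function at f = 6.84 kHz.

Step 1 — Angular frequency: ω = 2π·6840 = 4.298e+04 rad/s.
Step 2 — Transfer function: H(jω) = jωL/(R + jωL).
Step 3 — Numerator jωL = j·30.86; denominator R + jωL = 1130 + j30.86.
Step 4 — H = 0.0007451 + j0.02729.
Step 5 — Magnitude: |H| = 0.0273 (-31.3 dB); phase: φ = 88.4°.

|H| = 0.0273 (-31.3 dB), φ = 88.4°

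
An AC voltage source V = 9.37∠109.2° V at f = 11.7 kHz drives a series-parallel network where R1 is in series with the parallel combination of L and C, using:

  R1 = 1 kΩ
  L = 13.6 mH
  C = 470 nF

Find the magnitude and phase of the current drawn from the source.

Step 1 — Angular frequency: ω = 2π·f = 2π·1.17e+04 = 7.351e+04 rad/s.
Step 2 — Component impedances:
  R1: Z = R = 1000 Ω
  L: Z = jωL = j·7.351e+04·0.0136 = 0 + j999.8 Ω
  C: Z = 1/(jωC) = -j/(ω·C) = 0 - j28.94 Ω
Step 3 — Parallel branch: L || C = 1/(1/L + 1/C) = 0 - j29.81 Ω.
Step 4 — Series with R1: Z_total = R1 + (L || C) = 1000 - j29.81 Ω = 1000∠-1.7° Ω.
Step 5 — Source phasor: V = 9.37∠109.2° V = -3.081 + j8.849 V.
Step 6 — Ohm's law: I = V / Z_total = (-3.081 + j8.849) / (1000 - j29.81) = -0.003342 + j0.008749 A.
Step 7 — Convert to polar: |I| = 0.009366 A, ∠I = 110.9°.

I = 0.009366∠110.9° A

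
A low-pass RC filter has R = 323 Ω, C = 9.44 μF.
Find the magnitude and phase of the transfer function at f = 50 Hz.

Step 1 — Angular frequency: ω = 2π·50 = 314.2 rad/s.
Step 2 — Transfer function: H(jω) = 1/(1 + jωRC).
Step 3 — Denominator: 1 + jωRC = 1 + j·314.2·323·9.44e-06 = 1 + j0.9579.
Step 4 — H = 0.5215 - j0.4995.
Step 5 — Magnitude: |H| = 0.7221 (-2.8 dB); phase: φ = -43.8°.

|H| = 0.7221 (-2.8 dB), φ = -43.8°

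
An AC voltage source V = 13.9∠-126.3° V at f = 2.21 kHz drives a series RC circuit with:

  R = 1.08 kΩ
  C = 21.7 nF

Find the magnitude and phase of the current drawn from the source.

Step 1 — Angular frequency: ω = 2π·f = 2π·2210 = 1.389e+04 rad/s.
Step 2 — Component impedances:
  R: Z = R = 1080 Ω
  C: Z = 1/(jωC) = -j/(ω·C) = 0 - j3319 Ω
Step 3 — Series combination: Z_total = R + C = 1080 - j3319 Ω = 3490∠-72.0° Ω.
Step 4 — Source phasor: V = 13.9∠-126.3° V = -8.229 - j11.2 V.
Step 5 — Ohm's law: I = V / Z_total = (-8.229 - j11.2) / (1080 - j3319) = 0.002323 - j0.003235 A.
Step 6 — Convert to polar: |I| = 0.003983 A, ∠I = -54.3°.

I = 0.003983∠-54.3° A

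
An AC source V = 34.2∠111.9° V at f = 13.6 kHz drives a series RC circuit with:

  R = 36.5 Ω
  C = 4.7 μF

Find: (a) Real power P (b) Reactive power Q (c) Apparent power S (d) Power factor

Step 1 — Angular frequency: ω = 2π·f = 2π·1.36e+04 = 8.545e+04 rad/s.
Step 2 — Component impedances:
  R: Z = R = 36.5 Ω
  C: Z = 1/(jωC) = -j/(ω·C) = 0 - j2.49 Ω
Step 3 — Series combination: Z_total = R + C = 36.5 - j2.49 Ω = 36.58∠-3.9° Ω.
Step 4 — Source phasor: V = 34.2∠111.9° V = -12.76 + j31.73 V.
Step 5 — Current: I = V / Z = -0.4069 + j0.8416 A = 0.9348∠115.8° A.
Step 6 — Complex power: S = V·I* = 31.9 - j2.176 VA.
Step 7 — Real power: P = Re(S) = 31.9 W.
Step 8 — Reactive power: Q = Im(S) = -2.176 VAR.
Step 9 — Apparent power: |S| = 31.97 VA.
Step 10 — Power factor: PF = P/|S| = 0.9977 (leading).

(a) P = 31.9 W  (b) Q = -2.176 VAR  (c) S = 31.97 VA  (d) PF = 0.9977 (leading)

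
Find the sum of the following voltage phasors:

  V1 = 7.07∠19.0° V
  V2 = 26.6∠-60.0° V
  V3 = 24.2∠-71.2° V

Step 1 — Convert each phasor to rectangular form:
  V1 = 7.07·(cos(19.0°) + j·sin(19.0°)) = 6.685 + j2.302 V
  V2 = 26.6·(cos(-60.0°) + j·sin(-60.0°)) = 13.3 - j23.04 V
  V3 = 24.2·(cos(-71.2°) + j·sin(-71.2°)) = 7.799 - j22.91 V
Step 2 — Sum components: V_total = 27.78 - j43.64 V.
Step 3 — Convert to polar: |V_total| = 51.74 V, ∠V_total = -57.5°.

V_total = 51.74∠-57.5° V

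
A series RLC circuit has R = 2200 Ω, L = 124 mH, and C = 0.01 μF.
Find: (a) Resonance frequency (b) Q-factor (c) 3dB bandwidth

Step 1 — Resonance condition Im(Z)=0 gives ω₀ = 1/√(LC).
Step 2 — ω₀ = 1/√(0.124·1e-08) = 2.84e+04 rad/s.
Step 3 — f₀ = ω₀/(2π) = 4520 Hz.
Step 4 — Series Q: Q = ω₀L/R = 2.84e+04·0.124/2200 = 1.601.
Step 5 — 3dB bandwidth: Δω = ω₀/Q = 1.774e+04 rad/s; BW = Δω/(2π) = 2824 Hz.

(a) f₀ = 4520 Hz  (b) Q = 1.601  (c) BW = 2824 Hz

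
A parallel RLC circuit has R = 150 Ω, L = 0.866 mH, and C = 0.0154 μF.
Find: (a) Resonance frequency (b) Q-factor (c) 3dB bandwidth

Step 1 — Resonance: ω₀ = 1/√(LC) = 1/√(0.000866·1.54e-08) = 2.738e+05 rad/s.
Step 2 — f₀ = ω₀/(2π) = 4.358e+04 Hz.
Step 3 — Parallel Q: Q = R/(ω₀L) = 150/(2.738e+05·0.000866) = 0.6325.
Step 4 — Bandwidth: Δω = ω₀/Q = 4.329e+05 rad/s; BW = Δω/(2π) = 6.89e+04 Hz.

(a) f₀ = 4.358e+04 Hz  (b) Q = 0.6325  (c) BW = 6.89e+04 Hz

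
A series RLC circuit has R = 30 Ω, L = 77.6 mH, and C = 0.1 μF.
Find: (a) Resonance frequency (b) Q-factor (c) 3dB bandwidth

Step 1 — Resonance: ω₀ = 1/√(LC) = 1/√(0.0776·1e-07) = 1.135e+04 rad/s.
Step 2 — f₀ = ω₀/(2π) = 1807 Hz.
Step 3 — Series Q: Q = ω₀L/R = 1.135e+04·0.0776/30 = 29.36.
Step 4 — Bandwidth: Δω = ω₀/Q = 386.6 rad/s; BW = Δω/(2π) = 61.53 Hz.

(a) f₀ = 1807 Hz  (b) Q = 29.36  (c) BW = 61.53 Hz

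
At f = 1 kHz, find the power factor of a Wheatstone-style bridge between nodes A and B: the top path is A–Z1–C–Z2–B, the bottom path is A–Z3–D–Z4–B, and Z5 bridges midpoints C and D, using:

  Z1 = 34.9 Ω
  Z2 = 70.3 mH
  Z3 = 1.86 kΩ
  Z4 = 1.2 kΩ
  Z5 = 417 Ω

Step 1 — Angular frequency: ω = 2π·f = 2π·1000 = 6283 rad/s.
Step 2 — Component impedances:
  Z1: Z = R = 34.9 Ω
  Z2: Z = jωL = j·6283·0.0703 = 0 + j441.7 Ω
  Z3: Z = R = 1860 Ω
  Z4: Z = R = 1200 Ω
  Z5: Z = R = 417 Ω
Step 3 — Bridge requires nodal analysis (the Z5 bridge couples midpoints C and D, so the two paths cannot be reduced to a simple series/parallel combination). Setting node B to ground and injecting 1 A at node A, the 3-node admittance system at A, C, D solves to V_A = Z_AB = 150.3 + j404.9 Ω = 431.9∠69.6° Ω.
Step 4 — Power factor: PF = cos(φ) = Re(Z)/|Z| = 150.34/431.89 = 0.3481.
Step 5 — Type: Im(Z) = 404.9 ⇒ lagging (phase φ = 69.6°).

PF = 0.3481 (lagging, φ = 69.6°)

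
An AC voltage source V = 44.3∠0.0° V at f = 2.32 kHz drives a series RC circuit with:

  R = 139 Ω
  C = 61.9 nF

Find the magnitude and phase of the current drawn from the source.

Step 1 — Angular frequency: ω = 2π·f = 2π·2320 = 1.458e+04 rad/s.
Step 2 — Component impedances:
  R: Z = R = 139 Ω
  C: Z = 1/(jωC) = -j/(ω·C) = 0 - j1108 Ω
Step 3 — Series combination: Z_total = R + C = 139 - j1108 Ω = 1117∠-82.9° Ω.
Step 4 — Source phasor: V = 44.3∠0.0° V = 44.3 V.
Step 5 — Ohm's law: I = V / Z_total = (44.3) / (139 - j1108) = 0.004936 + j0.03935 A.
Step 6 — Convert to polar: |I| = 0.03966 A, ∠I = 82.9°.

I = 0.03966∠82.9° A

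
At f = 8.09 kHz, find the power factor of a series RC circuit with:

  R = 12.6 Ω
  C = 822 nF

Step 1 — Angular frequency: ω = 2π·f = 2π·8090 = 5.083e+04 rad/s.
Step 2 — Component impedances:
  R: Z = R = 12.6 Ω
  C: Z = 1/(jωC) = -j/(ω·C) = 0 - j23.93 Ω
Step 3 — Series combination: Z_total = R + C = 12.6 - j23.93 Ω = 27.05∠-62.2° Ω.
Step 4 — Power factor: PF = cos(φ) = Re(Z)/|Z| = 12.6/27.047 = 0.4659.
Step 5 — Type: Im(Z) = -23.93 ⇒ leading (phase φ = -62.2°).

PF = 0.4659 (leading, φ = -62.2°)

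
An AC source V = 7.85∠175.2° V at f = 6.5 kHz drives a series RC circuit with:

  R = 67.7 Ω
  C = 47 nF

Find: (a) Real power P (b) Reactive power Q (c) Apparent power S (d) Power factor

Step 1 — Angular frequency: ω = 2π·f = 2π·6500 = 4.084e+04 rad/s.
Step 2 — Component impedances:
  R: Z = R = 67.7 Ω
  C: Z = 1/(jωC) = -j/(ω·C) = 0 - j521 Ω
Step 3 — Series combination: Z_total = R + C = 67.7 - j521 Ω = 525.3∠-82.6° Ω.
Step 4 — Source phasor: V = 7.85∠175.2° V = -7.822 + j0.6569 V.
Step 5 — Current: I = V / Z = -0.003159 - j0.0146 A = 0.01494∠-102.2° A.
Step 6 — Complex power: S = V·I* = 0.01512 - j0.1163 VA.
Step 7 — Real power: P = Re(S) = 0.01512 W.
Step 8 — Reactive power: Q = Im(S) = -0.1163 VAR.
Step 9 — Apparent power: |S| = 0.1173 VA.
Step 10 — Power factor: PF = P/|S| = 0.1289 (leading).

(a) P = 0.01512 W  (b) Q = -0.1163 VAR  (c) S = 0.1173 VA  (d) PF = 0.1289 (leading)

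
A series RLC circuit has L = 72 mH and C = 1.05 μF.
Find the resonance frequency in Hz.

Step 1 — Resonance condition Im(Z)=0 gives ω₀ = 1/√(LC).
Step 2 — ω₀ = 1/√(0.072·1.05e-06) = 3637 rad/s.
Step 3 — f₀ = ω₀/(2π) = 578.8 Hz.

f₀ = 578.8 Hz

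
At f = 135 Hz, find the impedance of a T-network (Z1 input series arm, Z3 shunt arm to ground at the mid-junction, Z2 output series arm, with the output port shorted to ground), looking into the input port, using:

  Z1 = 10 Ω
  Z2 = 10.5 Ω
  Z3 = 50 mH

Step 1 — Angular frequency: ω = 2π·f = 2π·135 = 848.2 rad/s.
Step 2 — Component impedances:
  Z1: Z = R = 10 Ω
  Z2: Z = R = 10.5 Ω
  Z3: Z = jωL = j·848.2·0.05 = 0 + j42.41 Ω
Step 3 — With the output port shorted to ground, the output series arm Z2 runs from the junction to ground; the shunt arm Z3 also runs from the junction to ground. They appear in parallel: Z3 || Z2 = 9.894 + j2.449 Ω.
Step 4 — Series with input arm Z1: Z_in = Z1 + (Z3 || Z2) = 19.89 + j2.449 Ω = 20.04∠7.0° Ω.

Z = 19.89 + j2.449 Ω = 20.04∠7.0° Ω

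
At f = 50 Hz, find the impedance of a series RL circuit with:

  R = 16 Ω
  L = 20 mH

Step 1 — Angular frequency: ω = 2π·f = 2π·50 = 314.2 rad/s.
Step 2 — Component impedances:
  R: Z = R = 16 Ω
  L: Z = jωL = j·314.2·0.02 = 0 + j6.283 Ω
Step 3 — Series combination: Z_total = R + L = 16 + j6.283 Ω = 17.19∠21.4° Ω.

Z = 16 + j6.283 Ω = 17.19∠21.4° Ω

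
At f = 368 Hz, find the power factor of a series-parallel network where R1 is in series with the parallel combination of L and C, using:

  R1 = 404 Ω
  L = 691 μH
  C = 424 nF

Step 1 — Angular frequency: ω = 2π·f = 2π·368 = 2312 rad/s.
Step 2 — Component impedances:
  R1: Z = R = 404 Ω
  L: Z = jωL = j·2312·0.000691 = 0 + j1.598 Ω
  C: Z = 1/(jωC) = -j/(ω·C) = 0 - j1020 Ω
Step 3 — Parallel branch: L || C = 1/(1/L + 1/C) = 0 + j1.6 Ω.
Step 4 — Series with R1: Z_total = R1 + (L || C) = 404 + j1.6 Ω = 404∠0.2° Ω.
Step 5 — Power factor: PF = cos(φ) = Re(Z)/|Z| = 404/404 = 1.
Step 6 — Type: Im(Z) = 1.6 ⇒ lagging (phase φ = 0.2°).

PF = 1 (lagging, φ = 0.2°)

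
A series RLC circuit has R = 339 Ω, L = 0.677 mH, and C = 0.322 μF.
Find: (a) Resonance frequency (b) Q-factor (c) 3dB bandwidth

Step 1 — Resonance: ω₀ = 1/√(LC) = 1/√(0.000677·3.22e-07) = 6.773e+04 rad/s.
Step 2 — f₀ = ω₀/(2π) = 1.078e+04 Hz.
Step 3 — Series Q: Q = ω₀L/R = 6.773e+04·0.000677/339 = 0.1353.
Step 4 — Bandwidth: Δω = ω₀/Q = 5.007e+05 rad/s; BW = Δω/(2π) = 7.97e+04 Hz.

(a) f₀ = 1.078e+04 Hz  (b) Q = 0.1353  (c) BW = 7.97e+04 Hz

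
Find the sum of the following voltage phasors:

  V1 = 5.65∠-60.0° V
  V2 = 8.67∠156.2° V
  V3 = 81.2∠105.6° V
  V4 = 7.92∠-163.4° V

Step 1 — Convert each phasor to rectangular form:
  V1 = 5.65·(cos(-60.0°) + j·sin(-60.0°)) = 2.825 - j4.893 V
  V2 = 8.67·(cos(156.2°) + j·sin(156.2°)) = -7.933 + j3.499 V
  V3 = 81.2·(cos(105.6°) + j·sin(105.6°)) = -21.84 + j78.21 V
  V4 = 7.92·(cos(-163.4°) + j·sin(-163.4°)) = -7.59 - j2.263 V
Step 2 — Sum components: V_total = -34.53 + j74.55 V.
Step 3 — Convert to polar: |V_total| = 82.16 V, ∠V_total = 114.9°.

V_total = 82.16∠114.9° V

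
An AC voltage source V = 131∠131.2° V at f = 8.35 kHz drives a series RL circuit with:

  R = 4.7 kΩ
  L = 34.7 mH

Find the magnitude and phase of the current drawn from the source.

Step 1 — Angular frequency: ω = 2π·f = 2π·8350 = 5.246e+04 rad/s.
Step 2 — Component impedances:
  R: Z = R = 4700 Ω
  L: Z = jωL = j·5.246e+04·0.0347 = 0 + j1821 Ω
Step 3 — Series combination: Z_total = R + L = 4700 + j1821 Ω = 5040∠21.2° Ω.
Step 4 — Source phasor: V = 131∠131.2° V = -86.29 + j98.57 V.
Step 5 — Ohm's law: I = V / Z_total = (-86.29 + j98.57) / (4700 + j1821) = -0.008901 + j0.02442 A.
Step 6 — Convert to polar: |I| = 0.02599 A, ∠I = 110.0°.

I = 0.02599∠110.0° A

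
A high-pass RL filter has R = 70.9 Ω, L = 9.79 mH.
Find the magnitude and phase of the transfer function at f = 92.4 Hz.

Step 1 — Angular frequency: ω = 2π·92.4 = 580.6 rad/s.
Step 2 — Transfer function: H(jω) = jωL/(R + jωL).
Step 3 — Numerator jωL = j·5.684; denominator R + jωL = 70.9 + j5.684.
Step 4 — H = 0.006385 + j0.07965.
Step 5 — Magnitude: |H| = 0.07991 (-21.9 dB); phase: φ = 85.4°.

|H| = 0.07991 (-21.9 dB), φ = 85.4°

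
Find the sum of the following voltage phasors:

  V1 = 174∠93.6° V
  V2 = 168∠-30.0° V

Step 1 — Convert each phasor to rectangular form:
  V1 = 174·(cos(93.6°) + j·sin(93.6°)) = -10.93 + j173.7 V
  V2 = 168·(cos(-30.0°) + j·sin(-30.0°)) = 145.5 - j84 V
Step 2 — Sum components: V_total = 134.6 + j89.66 V.
Step 3 — Convert to polar: |V_total| = 161.7 V, ∠V_total = 33.7°.

V_total = 161.7∠33.7° V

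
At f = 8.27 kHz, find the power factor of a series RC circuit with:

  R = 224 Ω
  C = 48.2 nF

Step 1 — Angular frequency: ω = 2π·f = 2π·8270 = 5.196e+04 rad/s.
Step 2 — Component impedances:
  R: Z = R = 224 Ω
  C: Z = 1/(jωC) = -j/(ω·C) = 0 - j399.3 Ω
Step 3 — Series combination: Z_total = R + C = 224 - j399.3 Ω = 457.8∠-60.7° Ω.
Step 4 — Power factor: PF = cos(φ) = Re(Z)/|Z| = 224/457.8 = 0.4893.
Step 5 — Type: Im(Z) = -399.3 ⇒ leading (phase φ = -60.7°).

PF = 0.4893 (leading, φ = -60.7°)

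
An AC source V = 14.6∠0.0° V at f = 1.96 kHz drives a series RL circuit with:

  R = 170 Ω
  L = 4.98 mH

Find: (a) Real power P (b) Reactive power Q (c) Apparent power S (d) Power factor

Step 1 — Angular frequency: ω = 2π·f = 2π·1960 = 1.232e+04 rad/s.
Step 2 — Component impedances:
  R: Z = R = 170 Ω
  L: Z = jωL = j·1.232e+04·0.00498 = 0 + j61.33 Ω
Step 3 — Series combination: Z_total = R + L = 170 + j61.33 Ω = 180.7∠19.8° Ω.
Step 4 — Source phasor: V = 14.6∠0.0° V = 14.6 V.
Step 5 — Current: I = V / Z = 0.07599 - j0.02741 A = 0.08079∠-19.8° A.
Step 6 — Complex power: S = V·I* = 1.109 + j0.4003 VA.
Step 7 — Real power: P = Re(S) = 1.109 W.
Step 8 — Reactive power: Q = Im(S) = 0.4003 VAR.
Step 9 — Apparent power: |S| = 1.179 VA.
Step 10 — Power factor: PF = P/|S| = 0.9407 (lagging).

(a) P = 1.109 W  (b) Q = 0.4003 VAR  (c) S = 1.179 VA  (d) PF = 0.9407 (lagging)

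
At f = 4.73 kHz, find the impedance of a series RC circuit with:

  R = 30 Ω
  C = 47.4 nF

Step 1 — Angular frequency: ω = 2π·f = 2π·4730 = 2.972e+04 rad/s.
Step 2 — Component impedances:
  R: Z = R = 30 Ω
  C: Z = 1/(jωC) = -j/(ω·C) = 0 - j709.9 Ω
Step 3 — Series combination: Z_total = R + C = 30 - j709.9 Ω = 710.5∠-87.6° Ω.

Z = 30 - j709.9 Ω = 710.5∠-87.6° Ω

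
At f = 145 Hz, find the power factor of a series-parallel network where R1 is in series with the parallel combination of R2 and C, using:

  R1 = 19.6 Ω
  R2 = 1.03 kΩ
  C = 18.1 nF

Step 1 — Angular frequency: ω = 2π·f = 2π·145 = 911.1 rad/s.
Step 2 — Component impedances:
  R1: Z = R = 19.6 Ω
  R2: Z = R = 1030 Ω
  C: Z = 1/(jωC) = -j/(ω·C) = 0 - j6.064e+04 Ω
Step 3 — Parallel branch: R2 || C = 1/(1/R2 + 1/C) = 1030 - j17.49 Ω.
Step 4 — Series with R1: Z_total = R1 + (R2 || C) = 1049 - j17.49 Ω = 1049∠-1.0° Ω.
Step 5 — Power factor: PF = cos(φ) = Re(Z)/|Z| = 1049.3/1049.4 = 0.9999.
Step 6 — Type: Im(Z) = -17.49 ⇒ leading (phase φ = -1.0°).

PF = 0.9999 (leading, φ = -1.0°)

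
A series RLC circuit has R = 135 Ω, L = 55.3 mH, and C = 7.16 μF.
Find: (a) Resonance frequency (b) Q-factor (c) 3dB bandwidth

Step 1 — Resonance condition Im(Z)=0 gives ω₀ = 1/√(LC).
Step 2 — ω₀ = 1/√(0.0553·7.16e-06) = 1589 rad/s.
Step 3 — f₀ = ω₀/(2π) = 252.9 Hz.
Step 4 — Series Q: Q = ω₀L/R = 1589·0.0553/135 = 0.651.
Step 5 — 3dB bandwidth: Δω = ω₀/Q = 2441 rad/s; BW = Δω/(2π) = 388.5 Hz.

(a) f₀ = 252.9 Hz  (b) Q = 0.651  (c) BW = 388.5 Hz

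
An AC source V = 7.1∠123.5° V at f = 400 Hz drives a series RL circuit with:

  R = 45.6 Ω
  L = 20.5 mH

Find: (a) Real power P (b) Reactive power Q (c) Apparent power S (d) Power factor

Step 1 — Angular frequency: ω = 2π·f = 2π·400 = 2513 rad/s.
Step 2 — Component impedances:
  R: Z = R = 45.6 Ω
  L: Z = jωL = j·2513·0.0205 = 0 + j51.52 Ω
Step 3 — Series combination: Z_total = R + L = 45.6 + j51.52 Ω = 68.8∠48.5° Ω.
Step 4 — Source phasor: V = 7.1∠123.5° V = -3.919 + j5.921 V.
Step 5 — Current: I = V / Z = 0.02669 + j0.09968 A = 0.1032∠75.0° A.
Step 6 — Complex power: S = V·I* = 0.4856 + j0.5486 VA.
Step 7 — Real power: P = Re(S) = 0.4856 W.
Step 8 — Reactive power: Q = Im(S) = 0.5486 VAR.
Step 9 — Apparent power: |S| = 0.7327 VA.
Step 10 — Power factor: PF = P/|S| = 0.6628 (lagging).

(a) P = 0.4856 W  (b) Q = 0.5486 VAR  (c) S = 0.7327 VA  (d) PF = 0.6628 (lagging)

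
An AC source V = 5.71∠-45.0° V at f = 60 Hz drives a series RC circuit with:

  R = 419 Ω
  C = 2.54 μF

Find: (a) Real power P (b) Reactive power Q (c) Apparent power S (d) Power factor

Step 1 — Angular frequency: ω = 2π·f = 2π·60 = 377 rad/s.
Step 2 — Component impedances:
  R: Z = R = 419 Ω
  C: Z = 1/(jωC) = -j/(ω·C) = 0 - j1044 Ω
Step 3 — Series combination: Z_total = R + C = 419 - j1044 Ω = 1125∠-68.1° Ω.
Step 4 — Source phasor: V = 5.71∠-45.0° V = 4.038 - j4.038 V.
Step 5 — Current: I = V / Z = 0.004666 + j0.001994 A = 0.005074∠23.1° A.
Step 6 — Complex power: S = V·I* = 0.01079 - j0.02689 VA.
Step 7 — Real power: P = Re(S) = 0.01079 W.
Step 8 — Reactive power: Q = Im(S) = -0.02689 VAR.
Step 9 — Apparent power: |S| = 0.02898 VA.
Step 10 — Power factor: PF = P/|S| = 0.3724 (leading).

(a) P = 0.01079 W  (b) Q = -0.02689 VAR  (c) S = 0.02898 VA  (d) PF = 0.3724 (leading)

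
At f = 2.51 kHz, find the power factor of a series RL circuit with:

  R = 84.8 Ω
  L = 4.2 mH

Step 1 — Angular frequency: ω = 2π·f = 2π·2510 = 1.577e+04 rad/s.
Step 2 — Component impedances:
  R: Z = R = 84.8 Ω
  L: Z = jωL = j·1.577e+04·0.0042 = 0 + j66.24 Ω
Step 3 — Series combination: Z_total = R + L = 84.8 + j66.24 Ω = 107.6∠38.0° Ω.
Step 4 — Power factor: PF = cos(φ) = Re(Z)/|Z| = 84.8/107.6 = 0.7881.
Step 5 — Type: Im(Z) = 66.24 ⇒ lagging (phase φ = 38.0°).

PF = 0.7881 (lagging, φ = 38.0°)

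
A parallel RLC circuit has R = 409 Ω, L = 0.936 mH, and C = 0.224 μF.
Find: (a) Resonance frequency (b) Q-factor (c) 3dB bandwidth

Step 1 — Resonance: ω₀ = 1/√(LC) = 1/√(0.000936·2.24e-07) = 6.906e+04 rad/s.
Step 2 — f₀ = ω₀/(2π) = 1.099e+04 Hz.
Step 3 — Parallel Q: Q = R/(ω₀L) = 409/(6.906e+04·0.000936) = 6.327.
Step 4 — Bandwidth: Δω = ω₀/Q = 1.092e+04 rad/s; BW = Δω/(2π) = 1737 Hz.

(a) f₀ = 1.099e+04 Hz  (b) Q = 6.327  (c) BW = 1737 Hz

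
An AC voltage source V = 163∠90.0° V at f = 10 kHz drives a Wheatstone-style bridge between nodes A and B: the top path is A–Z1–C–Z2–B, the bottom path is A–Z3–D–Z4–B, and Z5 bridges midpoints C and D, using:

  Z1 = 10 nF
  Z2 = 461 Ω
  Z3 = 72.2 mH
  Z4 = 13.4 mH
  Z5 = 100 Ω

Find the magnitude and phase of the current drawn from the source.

Step 1 — Angular frequency: ω = 2π·f = 2π·1e+04 = 6.283e+04 rad/s.
Step 2 — Component impedances:
  Z1: Z = 1/(jωC) = -j/(ω·C) = 0 - j1592 Ω
  Z2: Z = R = 461 Ω
  Z3: Z = jωL = j·6.283e+04·0.0722 = 0 + j4536 Ω
  Z4: Z = jωL = j·6.283e+04·0.0134 = 0 + j841.9 Ω
  Z5: Z = R = 100 Ω
Step 3 — Bridge requires nodal analysis (the Z5 bridge couples midpoints C and D, so the two paths cannot be reduced to a simple series/parallel combination). Setting node B to ground and injecting 1 A at node A, the 3-node admittance system at A, C, D solves to V_A = Z_AB = 401.1 - j2314 Ω = 2348∠-80.2° Ω.
Step 4 — Source phasor: V = 163∠90.0° V = 0 + j163 V.
Step 5 — Ohm's law: I = V / Z_total = (0 + j163) / (401.1 - j2314) = -0.06839 + j0.01186 A.
Step 6 — Convert to polar: |I| = 0.06941 A, ∠I = 170.2°.

I = 0.06941∠170.2° A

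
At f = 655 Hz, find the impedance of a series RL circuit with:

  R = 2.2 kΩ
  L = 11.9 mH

Step 1 — Angular frequency: ω = 2π·f = 2π·655 = 4115 rad/s.
Step 2 — Component impedances:
  R: Z = R = 2200 Ω
  L: Z = jωL = j·4115·0.0119 = 0 + j48.97 Ω
Step 3 — Series combination: Z_total = R + L = 2200 + j48.97 Ω = 2201∠1.3° Ω.

Z = 2200 + j48.97 Ω = 2201∠1.3° Ω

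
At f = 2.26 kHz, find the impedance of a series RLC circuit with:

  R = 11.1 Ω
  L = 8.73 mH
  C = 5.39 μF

Step 1 — Angular frequency: ω = 2π·f = 2π·2260 = 1.42e+04 rad/s.
Step 2 — Component impedances:
  R: Z = R = 11.1 Ω
  L: Z = jωL = j·1.42e+04·0.00873 = 0 + j124 Ω
  C: Z = 1/(jωC) = -j/(ω·C) = 0 - j13.07 Ω
Step 3 — Series combination: Z_total = R + L + C = 11.1 + j110.9 Ω = 111.5∠84.3° Ω.

Z = 11.1 + j110.9 Ω = 111.5∠84.3° Ω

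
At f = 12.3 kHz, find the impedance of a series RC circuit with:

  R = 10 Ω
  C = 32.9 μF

Step 1 — Angular frequency: ω = 2π·f = 2π·1.23e+04 = 7.728e+04 rad/s.
Step 2 — Component impedances:
  R: Z = R = 10 Ω
  C: Z = 1/(jωC) = -j/(ω·C) = 0 - j0.3933 Ω
Step 3 — Series combination: Z_total = R + C = 10 - j0.3933 Ω = 10.01∠-2.3° Ω.

Z = 10 - j0.3933 Ω = 10.01∠-2.3° Ω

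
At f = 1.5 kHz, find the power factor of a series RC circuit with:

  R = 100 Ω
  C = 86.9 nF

Step 1 — Angular frequency: ω = 2π·f = 2π·1500 = 9425 rad/s.
Step 2 — Component impedances:
  R: Z = R = 100 Ω
  C: Z = 1/(jωC) = -j/(ω·C) = 0 - j1221 Ω
Step 3 — Series combination: Z_total = R + C = 100 - j1221 Ω = 1225∠-85.3° Ω.
Step 4 — Power factor: PF = cos(φ) = Re(Z)/|Z| = 100/1225 = 0.08163.
Step 5 — Type: Im(Z) = -1221 ⇒ leading (phase φ = -85.3°).

PF = 0.08163 (leading, φ = -85.3°)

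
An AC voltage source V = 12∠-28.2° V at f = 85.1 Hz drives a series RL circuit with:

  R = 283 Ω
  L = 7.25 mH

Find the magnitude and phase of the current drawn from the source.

Step 1 — Angular frequency: ω = 2π·f = 2π·85.1 = 534.7 rad/s.
Step 2 — Component impedances:
  R: Z = R = 283 Ω
  L: Z = jωL = j·534.7·0.00725 = 0 + j3.877 Ω
Step 3 — Series combination: Z_total = R + L = 283 + j3.877 Ω = 283∠0.8° Ω.
Step 4 — Source phasor: V = 12∠-28.2° V = 10.58 - j5.671 V.
Step 5 — Ohm's law: I = V / Z_total = (10.58 - j5.671) / (283 + j3.877) = 0.03709 - j0.02055 A.
Step 6 — Convert to polar: |I| = 0.0424 A, ∠I = -29.0°.

I = 0.0424∠-29.0° A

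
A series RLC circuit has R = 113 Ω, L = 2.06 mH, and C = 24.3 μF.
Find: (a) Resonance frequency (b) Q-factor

Step 1 — Resonance condition Im(Z)=0 gives ω₀ = 1/√(LC).
Step 2 — ω₀ = 1/√(0.00206·2.43e-05) = 4470 rad/s.
Step 3 — f₀ = ω₀/(2π) = 711.4 Hz.
Step 4 — Series Q: Q = ω₀L/R = 4470·0.00206/113 = 0.08148.

(a) f₀ = 711.4 Hz  (b) Q = 0.08148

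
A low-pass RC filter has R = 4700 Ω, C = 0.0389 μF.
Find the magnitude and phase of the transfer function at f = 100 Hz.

Step 1 — Angular frequency: ω = 2π·100 = 628.3 rad/s.
Step 2 — Transfer function: H(jω) = 1/(1 + jωRC).
Step 3 — Denominator: 1 + jωRC = 1 + j·628.3·4700·3.89e-08 = 1 + j0.1149.
Step 4 — H = 0.987 - j0.1134.
Step 5 — Magnitude: |H| = 0.9935 (-0.1 dB); phase: φ = -6.6°.

|H| = 0.9935 (-0.1 dB), φ = -6.6°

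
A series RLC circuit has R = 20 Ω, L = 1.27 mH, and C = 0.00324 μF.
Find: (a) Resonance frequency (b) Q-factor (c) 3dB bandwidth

Step 1 — Resonance: ω₀ = 1/√(LC) = 1/√(0.00127·3.24e-09) = 4.93e+05 rad/s.
Step 2 — f₀ = ω₀/(2π) = 7.846e+04 Hz.
Step 3 — Series Q: Q = ω₀L/R = 4.93e+05·0.00127/20 = 31.3.
Step 4 — Bandwidth: Δω = ω₀/Q = 1.575e+04 rad/s; BW = Δω/(2π) = 2506 Hz.

(a) f₀ = 7.846e+04 Hz  (b) Q = 31.3  (c) BW = 2506 Hz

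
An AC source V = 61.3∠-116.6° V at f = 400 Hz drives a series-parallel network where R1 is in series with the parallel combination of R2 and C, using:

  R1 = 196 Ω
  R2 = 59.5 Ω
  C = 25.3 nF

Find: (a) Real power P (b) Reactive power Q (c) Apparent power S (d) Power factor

Step 1 — Angular frequency: ω = 2π·f = 2π·400 = 2513 rad/s.
Step 2 — Component impedances:
  R1: Z = R = 196 Ω
  R2: Z = R = 59.5 Ω
  C: Z = 1/(jωC) = -j/(ω·C) = 0 - j1.573e+04 Ω
Step 3 — Parallel branch: R2 || C = 1/(1/R2 + 1/C) = 59.5 - j0.2251 Ω.
Step 4 — Series with R1: Z_total = R1 + (R2 || C) = 255.5 - j0.2251 Ω = 255.5∠-0.1° Ω.
Step 5 — Source phasor: V = 61.3∠-116.6° V = -27.45 - j54.81 V.
Step 6 — Current: I = V / Z = -0.1072 - j0.2146 A = 0.2399∠-116.5° A.
Step 7 — Complex power: S = V·I* = 14.71 - j0.01296 VA.
Step 8 — Real power: P = Re(S) = 14.71 W.
Step 9 — Reactive power: Q = Im(S) = -0.01296 VAR.
Step 10 — Apparent power: |S| = 14.71 VA.
Step 11 — Power factor: PF = P/|S| = 1 (leading).

(a) P = 14.71 W  (b) Q = -0.01296 VAR  (c) S = 14.71 VA  (d) PF = 1 (leading)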